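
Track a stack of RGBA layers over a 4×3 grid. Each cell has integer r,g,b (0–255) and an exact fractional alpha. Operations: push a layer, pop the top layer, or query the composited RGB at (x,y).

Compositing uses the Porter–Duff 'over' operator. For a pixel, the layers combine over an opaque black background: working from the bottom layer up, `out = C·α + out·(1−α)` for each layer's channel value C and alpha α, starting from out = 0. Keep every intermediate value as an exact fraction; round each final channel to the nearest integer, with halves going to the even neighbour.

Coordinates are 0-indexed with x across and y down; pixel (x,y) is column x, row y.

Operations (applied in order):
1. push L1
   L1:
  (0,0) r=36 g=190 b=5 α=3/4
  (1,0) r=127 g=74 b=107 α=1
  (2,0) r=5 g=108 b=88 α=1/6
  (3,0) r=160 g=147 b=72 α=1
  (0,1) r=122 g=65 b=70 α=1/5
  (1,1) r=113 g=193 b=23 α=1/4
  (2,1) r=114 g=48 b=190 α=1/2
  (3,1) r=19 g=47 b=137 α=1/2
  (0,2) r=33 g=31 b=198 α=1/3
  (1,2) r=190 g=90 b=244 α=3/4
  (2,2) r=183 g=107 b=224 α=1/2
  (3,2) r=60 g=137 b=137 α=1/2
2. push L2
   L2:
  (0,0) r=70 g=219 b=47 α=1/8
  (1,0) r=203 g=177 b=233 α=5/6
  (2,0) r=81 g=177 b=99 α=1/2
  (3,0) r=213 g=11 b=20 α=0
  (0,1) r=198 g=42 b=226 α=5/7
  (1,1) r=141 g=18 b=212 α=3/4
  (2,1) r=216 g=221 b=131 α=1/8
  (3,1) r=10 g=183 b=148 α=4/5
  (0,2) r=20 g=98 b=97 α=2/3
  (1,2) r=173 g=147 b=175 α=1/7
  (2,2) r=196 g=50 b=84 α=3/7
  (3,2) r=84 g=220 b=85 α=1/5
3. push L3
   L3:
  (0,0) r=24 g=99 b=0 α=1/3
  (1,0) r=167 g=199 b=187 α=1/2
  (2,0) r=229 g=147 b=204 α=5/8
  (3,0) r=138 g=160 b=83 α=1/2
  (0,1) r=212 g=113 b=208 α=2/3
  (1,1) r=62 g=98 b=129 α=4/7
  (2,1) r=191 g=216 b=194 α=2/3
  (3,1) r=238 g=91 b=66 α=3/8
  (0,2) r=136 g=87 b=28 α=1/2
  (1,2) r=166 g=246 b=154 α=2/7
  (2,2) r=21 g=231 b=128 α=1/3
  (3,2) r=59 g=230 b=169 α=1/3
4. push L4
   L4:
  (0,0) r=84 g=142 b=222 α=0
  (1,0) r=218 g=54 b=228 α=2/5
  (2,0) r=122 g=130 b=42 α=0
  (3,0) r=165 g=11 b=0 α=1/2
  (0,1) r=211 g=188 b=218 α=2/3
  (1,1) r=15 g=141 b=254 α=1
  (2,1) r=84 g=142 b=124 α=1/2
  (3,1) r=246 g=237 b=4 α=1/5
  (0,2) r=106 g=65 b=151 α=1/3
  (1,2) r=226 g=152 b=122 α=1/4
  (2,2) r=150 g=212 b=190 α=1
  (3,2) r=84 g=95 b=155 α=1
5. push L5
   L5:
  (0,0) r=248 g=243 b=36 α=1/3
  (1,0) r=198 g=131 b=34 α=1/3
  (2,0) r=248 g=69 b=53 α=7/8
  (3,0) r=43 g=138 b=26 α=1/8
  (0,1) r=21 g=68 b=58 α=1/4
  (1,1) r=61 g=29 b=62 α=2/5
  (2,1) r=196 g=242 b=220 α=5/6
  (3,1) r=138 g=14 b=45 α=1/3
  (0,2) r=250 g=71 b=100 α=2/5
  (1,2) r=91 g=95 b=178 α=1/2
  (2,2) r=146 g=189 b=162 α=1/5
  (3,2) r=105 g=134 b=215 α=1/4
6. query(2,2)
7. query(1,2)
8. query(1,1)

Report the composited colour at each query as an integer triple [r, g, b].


at x=2,y=2 over L1,L2,L3,L4,L5:
+L1 (α=1/2) → [183/2, 107/2, 112]
+L2 (α=3/7) → [954/7, 52, 100]
+L3 (α=1/3) → [685/7, 335/3, 328/3]
+L4 (α=1) → [150, 212, 190]
+L5 (α=1/5) → [746/5, 1037/5, 922/5]
= [149, 207, 184]

query (1,2) [L1,L2,L3,L4,L5] — begin 0,0,0
L1 α=3/4: [285/2, 135/2, 183]
L2 α=1/7: [1028/7, 552/7, 1273/7]
L3 α=2/7: [7464/49, 6204/49, 8521/49]
L4 α=1/4: [16733/98, 6515/49, 31541/196]
L5 α=1/2: [25651/196, 5585/49, 66429/392]
= [131, 114, 169]

query (1,1) [L1,L2,L3,L4,L5] — begin 0,0,0
+L1 (α=1/4) → [113/4, 193/4, 23/4]
+L2 (α=3/4) → [1805/16, 409/16, 2567/16]
+L3 (α=4/7) → [9383/112, 7499/112, 15957/112]
+L4 (α=1) → [15, 141, 254]
+L5 (α=2/5) → [167/5, 481/5, 886/5]
= [33, 96, 177]


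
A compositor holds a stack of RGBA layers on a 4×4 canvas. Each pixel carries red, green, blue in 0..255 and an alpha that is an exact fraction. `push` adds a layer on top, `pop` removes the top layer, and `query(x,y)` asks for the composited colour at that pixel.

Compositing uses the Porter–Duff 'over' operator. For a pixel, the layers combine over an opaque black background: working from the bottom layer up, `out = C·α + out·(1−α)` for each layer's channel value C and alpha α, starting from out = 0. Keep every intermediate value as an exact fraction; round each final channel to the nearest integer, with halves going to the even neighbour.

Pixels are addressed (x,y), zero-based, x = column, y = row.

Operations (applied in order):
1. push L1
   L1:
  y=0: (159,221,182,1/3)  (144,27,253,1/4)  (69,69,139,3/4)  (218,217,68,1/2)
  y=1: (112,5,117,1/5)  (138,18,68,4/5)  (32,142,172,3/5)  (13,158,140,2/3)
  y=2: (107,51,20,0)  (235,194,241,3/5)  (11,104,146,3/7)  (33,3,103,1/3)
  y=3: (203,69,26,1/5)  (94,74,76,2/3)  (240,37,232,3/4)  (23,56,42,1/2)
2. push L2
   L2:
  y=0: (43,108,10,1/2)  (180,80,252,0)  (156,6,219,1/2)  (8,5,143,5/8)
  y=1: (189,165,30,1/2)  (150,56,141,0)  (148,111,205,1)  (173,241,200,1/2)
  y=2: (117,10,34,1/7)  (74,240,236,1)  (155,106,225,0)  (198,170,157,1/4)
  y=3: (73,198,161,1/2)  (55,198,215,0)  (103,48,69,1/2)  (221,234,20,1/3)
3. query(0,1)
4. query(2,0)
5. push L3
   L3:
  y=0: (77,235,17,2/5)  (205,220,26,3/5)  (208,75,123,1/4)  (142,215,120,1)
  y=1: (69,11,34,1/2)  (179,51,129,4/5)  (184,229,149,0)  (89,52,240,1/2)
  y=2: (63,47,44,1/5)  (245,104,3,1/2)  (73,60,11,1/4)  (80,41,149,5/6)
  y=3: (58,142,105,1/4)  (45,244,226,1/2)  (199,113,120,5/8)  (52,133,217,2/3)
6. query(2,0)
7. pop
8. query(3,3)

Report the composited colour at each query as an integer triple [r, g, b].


query (0,1) [L1,L2] — begin 0,0,0
L1 α=1/5: [112/5, 1, 117/5]
L2 α=1/2: [1057/10, 83, 267/10]
= [106, 83, 27]

(2,0) stack=L1,L2; from [0,0,0]:
+L1 (α=3/4) → [207/4, 207/4, 417/4]
+L2 (α=1/2) → [831/8, 231/8, 1293/8]
→ [104, 29, 162]

(2,0) stack=L1,L2,L3; from [0,0,0]:
after L1 α=3/4: [207/4, 207/4, 417/4]
after L2 α=1/2: [831/8, 231/8, 1293/8]
after L3 α=1/4: [4157/32, 1293/32, 4863/32]
→ [130, 40, 152]

at x=3,y=3 over L1,L2:
+L1 (α=1/2) → [23/2, 28, 21]
+L2 (α=1/3) → [244/3, 290/3, 62/3]
→ [81, 97, 21]


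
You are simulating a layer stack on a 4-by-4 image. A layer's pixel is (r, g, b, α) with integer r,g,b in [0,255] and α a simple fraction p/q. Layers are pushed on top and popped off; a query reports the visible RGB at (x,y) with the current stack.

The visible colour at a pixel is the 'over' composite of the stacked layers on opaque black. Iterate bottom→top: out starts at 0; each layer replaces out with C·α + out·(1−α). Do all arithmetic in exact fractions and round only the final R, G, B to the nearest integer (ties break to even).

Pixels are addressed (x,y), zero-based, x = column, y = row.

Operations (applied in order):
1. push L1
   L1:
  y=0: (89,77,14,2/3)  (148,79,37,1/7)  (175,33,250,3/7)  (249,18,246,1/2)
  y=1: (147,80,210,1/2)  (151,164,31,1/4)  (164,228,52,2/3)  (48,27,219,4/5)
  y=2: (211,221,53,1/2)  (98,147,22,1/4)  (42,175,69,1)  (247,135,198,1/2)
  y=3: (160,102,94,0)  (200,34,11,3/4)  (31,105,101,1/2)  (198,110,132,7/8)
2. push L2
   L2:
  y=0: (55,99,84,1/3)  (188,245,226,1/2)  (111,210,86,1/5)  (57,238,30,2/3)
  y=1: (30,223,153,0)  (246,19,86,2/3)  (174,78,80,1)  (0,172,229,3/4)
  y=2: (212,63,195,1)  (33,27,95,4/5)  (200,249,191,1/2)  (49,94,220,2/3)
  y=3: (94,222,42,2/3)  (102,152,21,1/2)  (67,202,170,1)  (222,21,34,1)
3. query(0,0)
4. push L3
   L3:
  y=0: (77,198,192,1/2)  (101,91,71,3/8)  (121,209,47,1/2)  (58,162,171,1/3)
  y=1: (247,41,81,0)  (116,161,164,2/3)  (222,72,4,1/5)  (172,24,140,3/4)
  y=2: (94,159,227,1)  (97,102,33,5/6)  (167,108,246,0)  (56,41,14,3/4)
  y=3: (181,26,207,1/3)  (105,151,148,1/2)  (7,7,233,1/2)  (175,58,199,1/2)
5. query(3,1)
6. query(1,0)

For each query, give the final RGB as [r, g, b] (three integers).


query (0,0) [L1,L2] — begin 0,0,0
after L1 α=2/3: [178/3, 154/3, 28/3]
after L2 α=1/3: [521/9, 605/9, 308/9]
= [58, 67, 34]

(3,1) stack=L1,L2,L3; from [0,0,0]:
L1 α=4/5: [192/5, 108/5, 876/5]
L2 α=3/4: [48/5, 672/5, 4311/20]
L3 α=3/4: [657/5, 258/5, 12711/80]
rounded: [131, 52, 159]

at x=1,y=0 over L1,L2,L3:
after L1 α=1/7: [148/7, 79/7, 37/7]
after L2 α=1/2: [732/7, 897/7, 1619/14]
after L3 α=3/8: [5781/56, 1599/14, 11077/112]
= [103, 114, 99]


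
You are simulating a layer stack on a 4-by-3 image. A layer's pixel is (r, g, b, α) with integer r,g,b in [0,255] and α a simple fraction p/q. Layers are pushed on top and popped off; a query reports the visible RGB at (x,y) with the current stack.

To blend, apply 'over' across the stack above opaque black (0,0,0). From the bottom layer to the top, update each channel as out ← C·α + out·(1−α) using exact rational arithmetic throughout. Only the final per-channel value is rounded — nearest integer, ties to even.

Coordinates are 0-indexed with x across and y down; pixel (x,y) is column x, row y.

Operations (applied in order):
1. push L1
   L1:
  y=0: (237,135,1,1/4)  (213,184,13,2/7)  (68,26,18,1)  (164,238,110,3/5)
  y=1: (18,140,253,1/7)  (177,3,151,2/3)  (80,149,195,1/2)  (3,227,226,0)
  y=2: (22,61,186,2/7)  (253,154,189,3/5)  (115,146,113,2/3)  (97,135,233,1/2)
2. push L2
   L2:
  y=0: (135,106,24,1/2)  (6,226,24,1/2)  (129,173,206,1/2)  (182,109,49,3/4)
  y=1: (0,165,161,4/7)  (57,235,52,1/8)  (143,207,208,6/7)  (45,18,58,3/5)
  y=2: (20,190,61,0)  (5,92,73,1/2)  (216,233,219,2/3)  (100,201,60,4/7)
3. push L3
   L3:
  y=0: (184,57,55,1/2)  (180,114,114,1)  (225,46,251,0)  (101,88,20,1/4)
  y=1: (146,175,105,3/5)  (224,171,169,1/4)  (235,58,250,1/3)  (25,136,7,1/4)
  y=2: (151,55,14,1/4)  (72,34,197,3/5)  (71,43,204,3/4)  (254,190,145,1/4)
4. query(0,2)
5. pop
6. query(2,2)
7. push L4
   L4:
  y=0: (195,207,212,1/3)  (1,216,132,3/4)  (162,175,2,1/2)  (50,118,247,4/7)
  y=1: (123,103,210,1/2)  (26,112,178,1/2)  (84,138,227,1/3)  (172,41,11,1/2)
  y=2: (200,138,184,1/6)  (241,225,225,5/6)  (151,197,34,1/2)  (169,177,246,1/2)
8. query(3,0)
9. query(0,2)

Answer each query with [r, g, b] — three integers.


(0,2) stack=L1,L2,L3; from [0,0,0]:
+L1 (α=2/7) → [44/7, 122/7, 372/7]
+L2 (α=0) → [44/7, 122/7, 372/7]
+L3 (α=1/4) → [1189/28, 751/28, 607/14]
= [42, 27, 43]

at x=2,y=2 over L1,L2:
L1 α=2/3: [230/3, 292/3, 226/3]
L2 α=2/3: [1526/9, 1690/9, 1540/9]
rounded: [170, 188, 171]

(3,0) stack=L1,L2,L4; from [0,0,0]:
after L1 α=3/5: [492/5, 714/5, 66]
after L2 α=3/4: [1611/10, 2349/20, 213/4]
after L4 α=4/7: [6833/70, 16487/140, 4591/28]
→ [98, 118, 164]

at x=0,y=2 over L1,L2,L4:
L1 α=2/7: [44/7, 122/7, 372/7]
L2 α=0: [44/7, 122/7, 372/7]
L4 α=1/6: [270/7, 788/21, 1574/21]
→ [39, 38, 75]


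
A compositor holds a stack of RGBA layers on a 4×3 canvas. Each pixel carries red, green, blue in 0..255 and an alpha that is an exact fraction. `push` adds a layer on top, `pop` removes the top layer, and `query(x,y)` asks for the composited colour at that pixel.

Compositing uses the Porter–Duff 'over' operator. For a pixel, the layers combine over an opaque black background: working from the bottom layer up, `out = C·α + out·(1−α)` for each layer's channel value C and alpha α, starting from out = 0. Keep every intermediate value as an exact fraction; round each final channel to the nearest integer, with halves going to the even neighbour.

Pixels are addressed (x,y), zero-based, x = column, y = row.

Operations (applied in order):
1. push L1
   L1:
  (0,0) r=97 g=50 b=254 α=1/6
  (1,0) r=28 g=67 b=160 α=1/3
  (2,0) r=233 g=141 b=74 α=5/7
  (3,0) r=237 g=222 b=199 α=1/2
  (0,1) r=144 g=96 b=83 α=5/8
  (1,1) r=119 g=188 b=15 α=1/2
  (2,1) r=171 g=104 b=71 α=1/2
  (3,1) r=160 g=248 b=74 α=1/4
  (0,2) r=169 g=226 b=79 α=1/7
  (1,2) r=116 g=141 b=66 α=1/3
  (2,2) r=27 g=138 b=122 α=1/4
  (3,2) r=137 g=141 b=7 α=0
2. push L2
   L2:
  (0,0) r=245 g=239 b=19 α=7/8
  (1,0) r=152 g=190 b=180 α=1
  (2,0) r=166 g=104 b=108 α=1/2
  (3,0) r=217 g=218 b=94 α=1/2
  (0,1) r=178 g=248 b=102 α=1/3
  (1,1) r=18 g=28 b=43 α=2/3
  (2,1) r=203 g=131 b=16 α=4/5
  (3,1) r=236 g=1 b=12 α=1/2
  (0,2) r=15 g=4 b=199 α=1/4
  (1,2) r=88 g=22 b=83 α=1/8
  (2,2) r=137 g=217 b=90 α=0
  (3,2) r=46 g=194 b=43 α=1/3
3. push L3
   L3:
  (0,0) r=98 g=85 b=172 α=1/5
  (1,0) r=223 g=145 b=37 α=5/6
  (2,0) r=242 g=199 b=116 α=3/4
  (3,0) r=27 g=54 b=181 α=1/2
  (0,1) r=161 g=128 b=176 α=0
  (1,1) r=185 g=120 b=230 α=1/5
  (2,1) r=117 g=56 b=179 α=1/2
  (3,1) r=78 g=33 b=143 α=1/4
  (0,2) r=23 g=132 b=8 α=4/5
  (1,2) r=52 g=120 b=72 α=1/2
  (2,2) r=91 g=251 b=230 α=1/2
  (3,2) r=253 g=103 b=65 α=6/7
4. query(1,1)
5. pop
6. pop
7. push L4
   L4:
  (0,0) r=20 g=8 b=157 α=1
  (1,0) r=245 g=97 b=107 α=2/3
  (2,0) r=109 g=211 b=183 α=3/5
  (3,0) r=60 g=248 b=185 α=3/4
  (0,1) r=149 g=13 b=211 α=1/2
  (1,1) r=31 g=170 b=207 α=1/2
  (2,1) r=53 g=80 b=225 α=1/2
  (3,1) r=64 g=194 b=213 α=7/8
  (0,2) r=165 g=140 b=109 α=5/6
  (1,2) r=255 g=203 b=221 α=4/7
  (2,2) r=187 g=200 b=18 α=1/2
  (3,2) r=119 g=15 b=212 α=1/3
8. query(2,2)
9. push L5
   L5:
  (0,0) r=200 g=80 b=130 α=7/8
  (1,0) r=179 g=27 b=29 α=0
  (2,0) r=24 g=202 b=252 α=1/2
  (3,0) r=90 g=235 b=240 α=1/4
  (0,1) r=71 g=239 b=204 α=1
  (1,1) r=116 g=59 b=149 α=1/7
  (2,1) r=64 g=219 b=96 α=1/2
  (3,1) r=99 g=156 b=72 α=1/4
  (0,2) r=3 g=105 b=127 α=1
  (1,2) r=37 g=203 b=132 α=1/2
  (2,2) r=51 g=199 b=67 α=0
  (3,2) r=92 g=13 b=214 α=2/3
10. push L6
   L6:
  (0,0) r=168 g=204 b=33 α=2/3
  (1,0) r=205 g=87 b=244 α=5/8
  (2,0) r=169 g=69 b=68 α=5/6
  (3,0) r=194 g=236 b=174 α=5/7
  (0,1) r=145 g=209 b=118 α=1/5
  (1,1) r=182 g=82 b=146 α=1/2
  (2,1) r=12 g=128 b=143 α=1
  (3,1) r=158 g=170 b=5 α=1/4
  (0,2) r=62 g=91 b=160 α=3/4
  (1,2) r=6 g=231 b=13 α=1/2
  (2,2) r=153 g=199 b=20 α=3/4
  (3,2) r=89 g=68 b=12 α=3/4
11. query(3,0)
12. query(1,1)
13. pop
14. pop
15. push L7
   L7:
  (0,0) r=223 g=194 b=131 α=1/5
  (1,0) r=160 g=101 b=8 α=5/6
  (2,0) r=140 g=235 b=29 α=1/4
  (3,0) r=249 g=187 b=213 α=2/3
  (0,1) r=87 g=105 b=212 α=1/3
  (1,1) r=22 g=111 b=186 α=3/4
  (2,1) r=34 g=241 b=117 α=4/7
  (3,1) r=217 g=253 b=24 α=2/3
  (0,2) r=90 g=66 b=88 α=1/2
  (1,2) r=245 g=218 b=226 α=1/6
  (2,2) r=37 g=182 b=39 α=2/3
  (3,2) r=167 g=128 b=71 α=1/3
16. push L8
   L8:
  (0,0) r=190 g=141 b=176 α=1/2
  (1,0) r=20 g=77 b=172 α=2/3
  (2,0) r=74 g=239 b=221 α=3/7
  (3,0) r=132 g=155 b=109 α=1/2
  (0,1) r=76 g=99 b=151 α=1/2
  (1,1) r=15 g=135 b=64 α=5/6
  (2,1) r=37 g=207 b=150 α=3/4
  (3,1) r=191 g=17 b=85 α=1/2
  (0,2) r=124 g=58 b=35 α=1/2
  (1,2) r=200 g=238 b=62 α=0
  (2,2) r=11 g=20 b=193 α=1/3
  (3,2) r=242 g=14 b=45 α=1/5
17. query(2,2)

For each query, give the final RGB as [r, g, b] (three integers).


query (1,1) [L1,L2,L3] — begin 0,0,0
L1 α=1/2: [119/2, 94, 15/2]
L2 α=2/3: [191/6, 50, 187/6]
L3 α=1/5: [937/15, 64, 1064/15]
→ [62, 64, 71]

(2,2) stack=L1,L4; from [0,0,0]:
L1 α=1/4: [27/4, 69/2, 61/2]
L4 α=1/2: [775/8, 469/4, 97/4]
rounded: [97, 117, 24]

at x=3,y=0 over L1,L4,L5,L6:
after L1 α=1/2: [237/2, 111, 199/2]
after L4 α=3/4: [597/8, 855/4, 1309/8]
after L5 α=1/4: [2511/32, 3505/16, 5847/32]
after L6 α=5/7: [18031/112, 12945/56, 19767/112]
= [161, 231, 176]

at x=1,y=1 over L1,L4,L5,L6:
+L1 (α=1/2) → [119/2, 94, 15/2]
+L4 (α=1/2) → [181/4, 132, 429/4]
+L5 (α=1/7) → [775/14, 851/7, 1585/14]
+L6 (α=1/2) → [3323/28, 1425/14, 3629/28]
rounded: [119, 102, 130]

(2,2) stack=L1,L4,L7,L8; from [0,0,0]:
+L1 (α=1/4) → [27/4, 69/2, 61/2]
+L4 (α=1/2) → [775/8, 469/4, 97/4]
+L7 (α=2/3) → [1367/24, 1925/12, 409/12]
+L8 (α=1/3) → [1499/36, 2045/18, 1567/18]
→ [42, 114, 87]


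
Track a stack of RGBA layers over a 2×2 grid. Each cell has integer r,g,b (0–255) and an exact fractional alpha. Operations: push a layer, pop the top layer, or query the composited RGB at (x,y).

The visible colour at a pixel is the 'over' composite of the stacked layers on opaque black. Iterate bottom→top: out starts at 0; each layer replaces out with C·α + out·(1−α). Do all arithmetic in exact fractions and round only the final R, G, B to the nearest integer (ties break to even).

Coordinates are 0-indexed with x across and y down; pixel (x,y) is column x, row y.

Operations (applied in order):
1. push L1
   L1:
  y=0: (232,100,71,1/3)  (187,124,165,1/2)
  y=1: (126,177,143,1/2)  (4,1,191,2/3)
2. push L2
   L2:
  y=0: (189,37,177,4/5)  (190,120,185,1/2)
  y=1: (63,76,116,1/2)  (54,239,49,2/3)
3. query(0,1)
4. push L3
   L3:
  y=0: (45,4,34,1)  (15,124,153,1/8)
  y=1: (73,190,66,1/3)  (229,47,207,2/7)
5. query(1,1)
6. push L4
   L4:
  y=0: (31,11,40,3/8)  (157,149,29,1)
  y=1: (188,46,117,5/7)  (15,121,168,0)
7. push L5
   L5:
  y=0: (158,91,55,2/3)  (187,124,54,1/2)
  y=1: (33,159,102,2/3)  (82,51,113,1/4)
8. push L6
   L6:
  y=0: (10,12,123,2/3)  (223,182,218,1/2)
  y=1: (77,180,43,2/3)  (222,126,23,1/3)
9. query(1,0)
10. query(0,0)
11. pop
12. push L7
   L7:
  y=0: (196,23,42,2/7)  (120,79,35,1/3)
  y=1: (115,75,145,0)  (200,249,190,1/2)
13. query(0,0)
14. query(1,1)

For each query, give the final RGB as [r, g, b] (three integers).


(0,1) stack=L1,L2; from [0,0,0]:
L1 α=1/2: [63, 177/2, 143/2]
L2 α=1/2: [63, 329/4, 375/4]
→ [63, 82, 94]

query (1,1) [L1,L2,L3] — begin 0,0,0
L1 α=2/3: [8/3, 2/3, 382/3]
L2 α=2/3: [332/9, 1436/9, 676/9]
L3 α=2/7: [826/9, 8026/63, 7106/63]
rounded: [92, 127, 113]

at x=1,y=0 over L1,L2,L3,L4,L5,L6:
+L1 (α=1/2) → [187/2, 62, 165/2]
+L2 (α=1/2) → [567/4, 91, 535/4]
+L3 (α=1/8) → [4029/32, 761/8, 4357/32]
+L4 (α=1) → [157, 149, 29]
+L5 (α=1/2) → [172, 273/2, 83/2]
+L6 (α=1/2) → [395/2, 637/4, 519/4]
rounded: [198, 159, 130]

query (0,0) [L1,L2,L3,L4,L5,L6] — begin 0,0,0
L1 α=1/3: [232/3, 100/3, 71/3]
L2 α=4/5: [500/3, 544/15, 439/3]
L3 α=1: [45, 4, 34]
L4 α=3/8: [159/4, 53/8, 145/4]
L5 α=2/3: [1423/12, 503/8, 195/4]
L6 α=2/3: [1663/36, 695/24, 393/4]
→ [46, 29, 98]

query (0,0) [L1,L2,L3,L4,L5,L7] — begin 0,0,0
L1 α=1/3: [232/3, 100/3, 71/3]
L2 α=4/5: [500/3, 544/15, 439/3]
L3 α=1: [45, 4, 34]
L4 α=3/8: [159/4, 53/8, 145/4]
L5 α=2/3: [1423/12, 503/8, 195/4]
L7 α=2/7: [11819/84, 2883/56, 1311/28]
rounded: [141, 51, 47]

query (1,1) [L1,L2,L3,L4,L5,L7] — begin 0,0,0
L1 α=2/3: [8/3, 2/3, 382/3]
L2 α=2/3: [332/9, 1436/9, 676/9]
L3 α=2/7: [826/9, 8026/63, 7106/63]
L4 α=0: [826/9, 8026/63, 7106/63]
L5 α=1/4: [268/3, 9097/84, 9479/84]
L7 α=1/2: [434/3, 30013/168, 25439/168]
= [145, 179, 151]


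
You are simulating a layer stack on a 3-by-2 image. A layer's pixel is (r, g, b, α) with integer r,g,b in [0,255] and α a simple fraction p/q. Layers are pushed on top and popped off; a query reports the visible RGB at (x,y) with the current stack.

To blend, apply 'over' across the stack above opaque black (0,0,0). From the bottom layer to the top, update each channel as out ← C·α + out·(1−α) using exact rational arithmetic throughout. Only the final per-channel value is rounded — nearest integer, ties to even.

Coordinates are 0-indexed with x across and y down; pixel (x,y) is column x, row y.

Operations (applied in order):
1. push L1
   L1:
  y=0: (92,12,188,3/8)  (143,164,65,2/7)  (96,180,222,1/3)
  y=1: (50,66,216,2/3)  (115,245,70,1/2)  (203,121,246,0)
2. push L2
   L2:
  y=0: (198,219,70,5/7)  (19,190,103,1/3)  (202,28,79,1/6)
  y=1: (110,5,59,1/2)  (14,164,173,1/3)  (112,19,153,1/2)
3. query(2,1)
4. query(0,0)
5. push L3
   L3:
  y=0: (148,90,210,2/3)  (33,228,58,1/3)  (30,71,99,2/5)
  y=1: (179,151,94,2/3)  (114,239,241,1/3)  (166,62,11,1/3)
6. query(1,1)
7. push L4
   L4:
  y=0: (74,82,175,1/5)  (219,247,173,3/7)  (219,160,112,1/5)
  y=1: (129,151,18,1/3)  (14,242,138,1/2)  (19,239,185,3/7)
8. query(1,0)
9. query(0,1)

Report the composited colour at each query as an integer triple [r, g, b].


(2,1) stack=L1,L2; from [0,0,0]:
L1 α=0: [0, 0, 0]
L2 α=1/2: [56, 19/2, 153/2]
rounded: [56, 10, 76]

(0,0) stack=L1,L2; from [0,0,0]:
+L1 (α=3/8) → [69/2, 9/2, 141/2]
+L2 (α=5/7) → [1059/7, 1104/7, 491/7]
= [151, 158, 70]

(1,1) stack=L1,L2,L3; from [0,0,0]:
+L1 (α=1/2) → [115/2, 245/2, 35]
+L2 (α=1/3) → [43, 409/3, 81]
+L3 (α=1/3) → [200/3, 1535/9, 403/3]
rounded: [67, 171, 134]

at x=1,y=0 over L1,L2,L3,L4:
L1 α=2/7: [286/7, 328/7, 130/7]
L2 α=1/3: [235/7, 662/7, 327/7]
L3 α=1/3: [701/21, 2920/21, 1060/21]
L4 α=3/7: [16601/147, 27241/147, 15139/147]
= [113, 185, 103]

(0,1) stack=L1,L2,L3,L4; from [0,0,0]:
L1 α=2/3: [100/3, 44, 144]
L2 α=1/2: [215/3, 49/2, 203/2]
L3 α=2/3: [1289/9, 653/6, 193/2]
L4 α=1/3: [3739/27, 1106/9, 211/3]
→ [138, 123, 70]


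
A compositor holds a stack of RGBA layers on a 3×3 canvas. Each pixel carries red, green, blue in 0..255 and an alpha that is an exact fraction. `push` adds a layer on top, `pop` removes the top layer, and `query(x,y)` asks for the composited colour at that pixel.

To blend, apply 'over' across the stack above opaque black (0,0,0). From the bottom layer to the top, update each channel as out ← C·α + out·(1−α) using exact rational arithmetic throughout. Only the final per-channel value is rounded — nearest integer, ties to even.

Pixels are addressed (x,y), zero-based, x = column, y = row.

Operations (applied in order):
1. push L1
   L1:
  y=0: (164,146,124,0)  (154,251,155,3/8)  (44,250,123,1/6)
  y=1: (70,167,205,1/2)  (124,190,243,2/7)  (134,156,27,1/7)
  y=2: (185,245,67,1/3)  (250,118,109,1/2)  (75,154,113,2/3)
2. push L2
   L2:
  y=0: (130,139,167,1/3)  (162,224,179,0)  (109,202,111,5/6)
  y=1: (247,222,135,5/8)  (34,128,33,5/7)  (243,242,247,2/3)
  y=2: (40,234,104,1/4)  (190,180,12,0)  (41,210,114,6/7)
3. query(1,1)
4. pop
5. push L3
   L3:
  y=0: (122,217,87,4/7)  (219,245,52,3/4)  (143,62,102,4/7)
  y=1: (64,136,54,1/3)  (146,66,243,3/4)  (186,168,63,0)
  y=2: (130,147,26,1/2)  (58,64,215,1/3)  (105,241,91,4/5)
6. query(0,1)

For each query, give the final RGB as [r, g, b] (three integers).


at x=1,y=1 over L1,L2:
L1 α=2/7: [248/7, 380/7, 486/7]
L2 α=5/7: [1686/49, 5240/49, 2127/49]
= [34, 107, 43]

query (0,1) [L1,L3] — begin 0,0,0
+L1 (α=1/2) → [35, 167/2, 205/2]
+L3 (α=1/3) → [134/3, 101, 259/3]
→ [45, 101, 86]


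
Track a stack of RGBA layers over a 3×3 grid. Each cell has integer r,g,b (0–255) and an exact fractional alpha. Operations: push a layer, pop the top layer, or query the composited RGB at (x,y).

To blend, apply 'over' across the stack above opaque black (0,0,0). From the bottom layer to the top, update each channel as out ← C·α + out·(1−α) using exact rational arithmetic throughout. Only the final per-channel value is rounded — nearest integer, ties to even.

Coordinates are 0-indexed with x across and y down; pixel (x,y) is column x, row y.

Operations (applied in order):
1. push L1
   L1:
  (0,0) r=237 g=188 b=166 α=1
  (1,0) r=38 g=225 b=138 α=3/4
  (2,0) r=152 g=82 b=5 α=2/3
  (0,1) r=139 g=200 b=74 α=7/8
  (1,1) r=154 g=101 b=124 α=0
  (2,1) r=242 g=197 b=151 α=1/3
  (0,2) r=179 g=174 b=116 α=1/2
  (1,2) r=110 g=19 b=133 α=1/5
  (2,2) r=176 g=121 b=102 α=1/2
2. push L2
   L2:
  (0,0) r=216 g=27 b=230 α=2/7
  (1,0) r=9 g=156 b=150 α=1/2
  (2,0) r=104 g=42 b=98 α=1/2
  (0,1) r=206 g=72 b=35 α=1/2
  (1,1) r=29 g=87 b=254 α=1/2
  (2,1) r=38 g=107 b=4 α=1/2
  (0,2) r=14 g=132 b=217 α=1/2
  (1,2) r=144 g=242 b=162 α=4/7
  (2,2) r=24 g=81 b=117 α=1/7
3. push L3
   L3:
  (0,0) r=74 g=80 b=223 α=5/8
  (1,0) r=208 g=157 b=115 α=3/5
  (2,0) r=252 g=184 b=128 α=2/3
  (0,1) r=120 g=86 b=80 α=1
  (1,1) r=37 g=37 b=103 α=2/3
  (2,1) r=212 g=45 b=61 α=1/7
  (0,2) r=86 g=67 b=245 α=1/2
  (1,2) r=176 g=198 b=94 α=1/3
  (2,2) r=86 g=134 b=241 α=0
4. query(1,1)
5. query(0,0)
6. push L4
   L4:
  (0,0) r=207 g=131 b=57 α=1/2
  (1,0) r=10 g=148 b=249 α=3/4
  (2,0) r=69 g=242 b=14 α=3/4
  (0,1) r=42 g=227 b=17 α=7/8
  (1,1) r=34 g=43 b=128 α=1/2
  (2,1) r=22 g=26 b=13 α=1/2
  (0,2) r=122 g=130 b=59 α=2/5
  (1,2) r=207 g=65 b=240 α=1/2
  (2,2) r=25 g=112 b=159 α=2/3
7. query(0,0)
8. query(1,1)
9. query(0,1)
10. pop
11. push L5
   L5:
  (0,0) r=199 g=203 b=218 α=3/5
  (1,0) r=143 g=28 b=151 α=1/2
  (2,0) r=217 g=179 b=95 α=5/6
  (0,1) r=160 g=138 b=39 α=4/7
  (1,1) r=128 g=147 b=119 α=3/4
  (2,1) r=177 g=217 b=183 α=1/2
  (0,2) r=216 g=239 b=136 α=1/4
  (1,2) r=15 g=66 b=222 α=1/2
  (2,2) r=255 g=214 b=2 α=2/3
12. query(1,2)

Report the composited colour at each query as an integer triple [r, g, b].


query (1,1) [L1,L2,L3] — begin 0,0,0
L1 α=0: [0, 0, 0]
L2 α=1/2: [29/2, 87/2, 127]
L3 α=2/3: [59/2, 235/6, 111]
rounded: [30, 39, 111]

at x=0,y=0 over L1,L2,L3:
after L1 α=1: [237, 188, 166]
after L2 α=2/7: [231, 142, 1290/7]
after L3 α=5/8: [1063/8, 413/4, 11675/56]
→ [133, 103, 208]

at x=0,y=0 over L1,L2,L3,L4:
after L1 α=1: [237, 188, 166]
after L2 α=2/7: [231, 142, 1290/7]
after L3 α=5/8: [1063/8, 413/4, 11675/56]
after L4 α=1/2: [2719/16, 937/8, 14867/112]
→ [170, 117, 133]

(1,1) stack=L1,L2,L3,L4; from [0,0,0]:
L1 α=0: [0, 0, 0]
L2 α=1/2: [29/2, 87/2, 127]
L3 α=2/3: [59/2, 235/6, 111]
L4 α=1/2: [127/4, 493/12, 239/2]
= [32, 41, 120]

(0,1) stack=L1,L2,L3,L4; from [0,0,0]:
after L1 α=7/8: [973/8, 175, 259/4]
after L2 α=1/2: [2621/16, 247/2, 399/8]
after L3 α=1: [120, 86, 80]
after L4 α=7/8: [207/4, 1675/8, 199/8]
= [52, 209, 25]

at x=1,y=2 over L1,L2,L3,L5:
+L1 (α=1/5) → [22, 19/5, 133/5]
+L2 (α=4/7) → [642/7, 4897/35, 3639/35]
+L3 (α=1/3) → [2516/21, 16724/105, 10568/105]
+L5 (α=1/2) → [2831/42, 11827/105, 16939/105]
= [67, 113, 161]


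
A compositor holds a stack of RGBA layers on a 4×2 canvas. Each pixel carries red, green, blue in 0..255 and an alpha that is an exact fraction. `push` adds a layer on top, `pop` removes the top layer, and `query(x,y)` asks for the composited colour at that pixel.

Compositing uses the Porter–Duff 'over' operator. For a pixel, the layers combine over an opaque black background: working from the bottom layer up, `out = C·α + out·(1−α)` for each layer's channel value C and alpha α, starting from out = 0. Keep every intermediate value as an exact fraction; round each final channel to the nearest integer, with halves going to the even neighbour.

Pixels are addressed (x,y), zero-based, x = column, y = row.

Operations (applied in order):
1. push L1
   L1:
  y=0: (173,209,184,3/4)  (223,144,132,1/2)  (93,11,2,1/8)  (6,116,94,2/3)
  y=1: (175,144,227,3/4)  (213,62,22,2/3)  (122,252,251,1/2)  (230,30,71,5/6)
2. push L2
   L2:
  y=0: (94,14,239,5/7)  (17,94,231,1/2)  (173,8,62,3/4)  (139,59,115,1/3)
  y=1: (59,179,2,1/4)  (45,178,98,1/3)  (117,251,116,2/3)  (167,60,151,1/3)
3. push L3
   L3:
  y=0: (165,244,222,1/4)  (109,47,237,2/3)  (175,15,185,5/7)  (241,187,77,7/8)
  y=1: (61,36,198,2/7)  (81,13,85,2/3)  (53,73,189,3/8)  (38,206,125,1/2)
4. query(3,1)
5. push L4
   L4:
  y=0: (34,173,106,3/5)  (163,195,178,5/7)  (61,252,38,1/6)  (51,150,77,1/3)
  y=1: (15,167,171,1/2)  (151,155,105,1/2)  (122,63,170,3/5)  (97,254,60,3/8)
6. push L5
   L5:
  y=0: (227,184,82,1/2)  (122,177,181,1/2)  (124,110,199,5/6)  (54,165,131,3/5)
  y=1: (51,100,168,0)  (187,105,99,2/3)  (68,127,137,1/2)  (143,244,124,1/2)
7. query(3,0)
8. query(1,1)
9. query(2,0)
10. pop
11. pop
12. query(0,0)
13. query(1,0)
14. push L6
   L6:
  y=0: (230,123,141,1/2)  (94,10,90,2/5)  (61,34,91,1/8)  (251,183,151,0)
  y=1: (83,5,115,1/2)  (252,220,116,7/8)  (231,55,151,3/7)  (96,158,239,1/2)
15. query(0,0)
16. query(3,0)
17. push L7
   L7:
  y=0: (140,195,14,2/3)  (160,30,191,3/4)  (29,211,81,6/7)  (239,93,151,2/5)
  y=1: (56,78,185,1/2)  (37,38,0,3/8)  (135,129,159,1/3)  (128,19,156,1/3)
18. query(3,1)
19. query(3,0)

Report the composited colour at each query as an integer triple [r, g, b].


(3,1) stack=L1,L2,L3; from [0,0,0]:
L1 α=5/6: [575/3, 25, 355/6]
L2 α=1/3: [1651/9, 110/3, 808/9]
L3 α=1/2: [1993/18, 364/3, 1933/18]
→ [111, 121, 107]

query (3,0) [L1,L2,L3,L4,L5] — begin 0,0,0
+L1 (α=2/3) → [4, 232/3, 188/3]
+L2 (α=1/3) → [49, 641/9, 721/9]
+L3 (α=7/8) → [217, 6211/36, 1393/18]
+L4 (α=1/3) → [485/3, 8911/54, 2086/27]
+L5 (α=3/5) → [1456/15, 22276/135, 14783/135]
= [97, 165, 110]

query (1,1) [L1,L2,L3,L4,L5] — begin 0,0,0
+L1 (α=2/3) → [142, 124/3, 44/3]
+L2 (α=1/3) → [329/3, 782/9, 382/9]
+L3 (α=2/3) → [815/9, 1016/27, 1912/27]
+L4 (α=1/2) → [1087/9, 5201/54, 4747/54]
+L5 (α=2/3) → [4453/27, 16541/162, 15439/162]
→ [165, 102, 95]

(2,0) stack=L1,L2,L3,L4,L5; from [0,0,0]:
+L1 (α=1/8) → [93/8, 11/8, 1/4]
+L2 (α=3/4) → [4245/32, 203/32, 745/16]
+L3 (α=5/7) → [18245/112, 1403/112, 8145/56]
+L4 (α=1/6) → [98057/672, 35239/672, 42853/336]
+L5 (α=5/6) → [514697/4032, 404839/4032, 377173/2016]
rounded: [128, 100, 187]

(0,0) stack=L1,L2,L3; from [0,0,0]:
after L1 α=3/4: [519/4, 627/4, 138]
after L2 α=5/7: [1459/14, 767/14, 1471/7]
after L3 α=1/4: [6687/56, 5717/56, 5967/28]
= [119, 102, 213]

at x=1,y=0 over L1,L2,L3:
after L1 α=1/2: [223/2, 72, 66]
after L2 α=1/2: [257/4, 83, 297/2]
after L3 α=2/3: [1129/12, 59, 415/2]
rounded: [94, 59, 208]

query (0,0) [L1,L2,L3,L6] — begin 0,0,0
after L1 α=3/4: [519/4, 627/4, 138]
after L2 α=5/7: [1459/14, 767/14, 1471/7]
after L3 α=1/4: [6687/56, 5717/56, 5967/28]
after L6 α=1/2: [19567/112, 12605/112, 9915/56]
= [175, 113, 177]

(3,0) stack=L1,L2,L3,L6; from [0,0,0]:
L1 α=2/3: [4, 232/3, 188/3]
L2 α=1/3: [49, 641/9, 721/9]
L3 α=7/8: [217, 6211/36, 1393/18]
L6 α=0: [217, 6211/36, 1393/18]
→ [217, 173, 77]

query (3,1) [L1,L2,L3,L6,L7] — begin 0,0,0
+L1 (α=5/6) → [575/3, 25, 355/6]
+L2 (α=1/3) → [1651/9, 110/3, 808/9]
+L3 (α=1/2) → [1993/18, 364/3, 1933/18]
+L6 (α=1/2) → [3721/36, 419/3, 6235/36]
+L7 (α=1/3) → [6025/54, 895/9, 9043/54]
= [112, 99, 167]

query (3,0) [L1,L2,L3,L6,L7] — begin 0,0,0
L1 α=2/3: [4, 232/3, 188/3]
L2 α=1/3: [49, 641/9, 721/9]
L3 α=7/8: [217, 6211/36, 1393/18]
L6 α=0: [217, 6211/36, 1393/18]
L7 α=2/5: [1129/5, 8443/60, 641/6]
rounded: [226, 141, 107]


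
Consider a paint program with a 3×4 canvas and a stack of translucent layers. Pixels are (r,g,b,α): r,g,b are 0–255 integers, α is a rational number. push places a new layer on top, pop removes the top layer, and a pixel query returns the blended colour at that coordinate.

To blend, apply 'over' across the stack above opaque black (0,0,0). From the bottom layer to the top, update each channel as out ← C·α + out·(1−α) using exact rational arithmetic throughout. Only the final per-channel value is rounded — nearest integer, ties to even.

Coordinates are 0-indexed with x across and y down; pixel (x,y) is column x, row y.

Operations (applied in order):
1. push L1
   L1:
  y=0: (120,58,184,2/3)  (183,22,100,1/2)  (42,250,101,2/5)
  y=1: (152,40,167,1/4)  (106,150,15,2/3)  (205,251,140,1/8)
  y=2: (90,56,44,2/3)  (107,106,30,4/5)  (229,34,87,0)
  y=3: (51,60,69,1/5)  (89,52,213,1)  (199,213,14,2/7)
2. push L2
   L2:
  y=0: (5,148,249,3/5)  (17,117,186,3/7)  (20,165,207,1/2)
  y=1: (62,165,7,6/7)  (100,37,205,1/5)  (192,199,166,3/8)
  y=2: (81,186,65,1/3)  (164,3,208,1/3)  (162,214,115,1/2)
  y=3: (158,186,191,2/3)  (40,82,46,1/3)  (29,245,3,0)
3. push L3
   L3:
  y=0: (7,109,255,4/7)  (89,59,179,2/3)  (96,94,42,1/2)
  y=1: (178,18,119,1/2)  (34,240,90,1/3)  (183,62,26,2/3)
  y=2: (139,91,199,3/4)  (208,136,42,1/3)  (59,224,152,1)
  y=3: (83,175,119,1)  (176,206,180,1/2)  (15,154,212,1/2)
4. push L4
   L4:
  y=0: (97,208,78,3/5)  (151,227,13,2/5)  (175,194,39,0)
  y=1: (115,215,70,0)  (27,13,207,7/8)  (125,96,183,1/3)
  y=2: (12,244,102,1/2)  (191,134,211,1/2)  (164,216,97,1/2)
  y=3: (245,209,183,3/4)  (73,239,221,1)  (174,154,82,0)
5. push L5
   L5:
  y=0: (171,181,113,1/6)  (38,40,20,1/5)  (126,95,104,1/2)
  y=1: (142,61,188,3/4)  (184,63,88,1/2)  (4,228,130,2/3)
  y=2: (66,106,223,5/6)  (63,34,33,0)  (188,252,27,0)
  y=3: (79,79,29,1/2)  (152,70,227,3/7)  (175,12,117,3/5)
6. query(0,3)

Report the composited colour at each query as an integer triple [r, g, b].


(0,3) stack=L1,L2,L3,L4,L5; from [0,0,0]:
L1 α=1/5: [51/5, 12, 69/5]
L2 α=2/3: [1631/15, 128, 1979/15]
L3 α=1: [83, 175, 119]
L4 α=3/4: [409/2, 401/2, 167]
L5 α=1/2: [567/4, 559/4, 98]
rounded: [142, 140, 98]


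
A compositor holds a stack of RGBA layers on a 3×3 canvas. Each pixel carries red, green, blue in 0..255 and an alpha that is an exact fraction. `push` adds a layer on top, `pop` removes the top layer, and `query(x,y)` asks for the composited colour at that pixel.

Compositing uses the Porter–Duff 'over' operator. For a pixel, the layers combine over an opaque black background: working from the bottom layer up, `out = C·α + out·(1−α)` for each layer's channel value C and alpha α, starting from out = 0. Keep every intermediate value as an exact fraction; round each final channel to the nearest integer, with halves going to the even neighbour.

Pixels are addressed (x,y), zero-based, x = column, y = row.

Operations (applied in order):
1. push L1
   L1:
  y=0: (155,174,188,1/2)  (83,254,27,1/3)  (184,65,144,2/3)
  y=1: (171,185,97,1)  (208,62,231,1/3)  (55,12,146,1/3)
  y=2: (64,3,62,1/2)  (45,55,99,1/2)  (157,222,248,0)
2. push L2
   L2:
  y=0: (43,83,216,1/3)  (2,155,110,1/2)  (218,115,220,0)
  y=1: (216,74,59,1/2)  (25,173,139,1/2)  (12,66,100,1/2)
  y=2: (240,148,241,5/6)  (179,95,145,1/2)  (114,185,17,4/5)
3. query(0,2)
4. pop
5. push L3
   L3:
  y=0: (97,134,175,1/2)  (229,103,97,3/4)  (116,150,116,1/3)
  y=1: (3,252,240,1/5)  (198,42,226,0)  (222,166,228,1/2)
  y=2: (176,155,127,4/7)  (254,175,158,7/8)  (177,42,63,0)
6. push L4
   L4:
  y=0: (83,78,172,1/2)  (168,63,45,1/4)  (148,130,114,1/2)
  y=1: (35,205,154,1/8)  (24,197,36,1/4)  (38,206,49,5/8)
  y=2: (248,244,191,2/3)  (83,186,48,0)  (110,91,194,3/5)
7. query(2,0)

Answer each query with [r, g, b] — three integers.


(0,2) stack=L1,L2; from [0,0,0]:
+L1 (α=1/2) → [32, 3/2, 31]
+L2 (α=5/6) → [616/3, 1483/12, 206]
= [205, 124, 206]

(2,0) stack=L1,L3,L4; from [0,0,0]:
after L1 α=2/3: [368/3, 130/3, 96]
after L3 α=1/3: [1084/9, 710/9, 308/3]
after L4 α=1/2: [1208/9, 940/9, 325/3]
= [134, 104, 108]


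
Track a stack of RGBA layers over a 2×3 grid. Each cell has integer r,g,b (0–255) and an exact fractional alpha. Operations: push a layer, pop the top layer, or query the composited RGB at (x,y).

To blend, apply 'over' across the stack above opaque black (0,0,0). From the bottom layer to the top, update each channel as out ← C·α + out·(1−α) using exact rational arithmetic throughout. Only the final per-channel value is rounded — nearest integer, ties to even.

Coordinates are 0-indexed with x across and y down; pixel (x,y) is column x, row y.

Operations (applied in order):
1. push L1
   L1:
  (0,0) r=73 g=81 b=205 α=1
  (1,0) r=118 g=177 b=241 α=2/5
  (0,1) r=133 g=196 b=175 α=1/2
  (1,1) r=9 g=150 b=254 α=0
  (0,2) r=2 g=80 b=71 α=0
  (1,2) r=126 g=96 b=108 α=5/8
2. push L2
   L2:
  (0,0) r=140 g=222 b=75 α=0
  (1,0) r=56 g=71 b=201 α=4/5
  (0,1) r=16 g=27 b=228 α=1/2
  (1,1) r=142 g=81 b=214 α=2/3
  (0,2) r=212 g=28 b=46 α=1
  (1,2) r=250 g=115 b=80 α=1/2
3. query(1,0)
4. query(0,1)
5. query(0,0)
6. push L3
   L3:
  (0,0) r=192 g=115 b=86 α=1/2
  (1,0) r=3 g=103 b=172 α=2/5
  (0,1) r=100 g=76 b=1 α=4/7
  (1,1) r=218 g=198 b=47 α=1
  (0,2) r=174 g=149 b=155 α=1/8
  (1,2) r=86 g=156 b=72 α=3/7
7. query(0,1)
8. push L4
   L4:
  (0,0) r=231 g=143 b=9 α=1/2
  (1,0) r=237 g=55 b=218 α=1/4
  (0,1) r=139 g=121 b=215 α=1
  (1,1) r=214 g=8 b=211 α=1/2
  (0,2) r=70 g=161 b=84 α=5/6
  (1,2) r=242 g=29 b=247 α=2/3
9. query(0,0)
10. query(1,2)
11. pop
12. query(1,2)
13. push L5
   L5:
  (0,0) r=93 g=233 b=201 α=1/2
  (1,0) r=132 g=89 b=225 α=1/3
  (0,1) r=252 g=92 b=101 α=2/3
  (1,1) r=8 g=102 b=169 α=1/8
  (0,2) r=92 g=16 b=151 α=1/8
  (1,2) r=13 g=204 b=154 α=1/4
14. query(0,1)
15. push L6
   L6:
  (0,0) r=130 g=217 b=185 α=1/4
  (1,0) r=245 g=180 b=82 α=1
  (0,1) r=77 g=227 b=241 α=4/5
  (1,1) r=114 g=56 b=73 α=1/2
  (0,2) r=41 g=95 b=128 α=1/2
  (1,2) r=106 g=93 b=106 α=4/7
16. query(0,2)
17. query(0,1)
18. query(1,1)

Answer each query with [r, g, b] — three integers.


query (1,0) [L1,L2] — begin 0,0,0
after L1 α=2/5: [236/5, 354/5, 482/5]
after L2 α=4/5: [1356/25, 1774/25, 4502/25]
= [54, 71, 180]

(0,1) stack=L1,L2; from [0,0,0]:
L1 α=1/2: [133/2, 98, 175/2]
L2 α=1/2: [165/4, 125/2, 631/4]
rounded: [41, 62, 158]

(0,0) stack=L1,L2; from [0,0,0]:
+L1 (α=1) → [73, 81, 205]
+L2 (α=0) → [73, 81, 205]
= [73, 81, 205]

query (0,1) [L1,L2,L3] — begin 0,0,0
L1 α=1/2: [133/2, 98, 175/2]
L2 α=1/2: [165/4, 125/2, 631/4]
L3 α=4/7: [2095/28, 983/14, 1909/28]
→ [75, 70, 68]

at x=0,y=0 over L1,L2,L3,L4:
L1 α=1: [73, 81, 205]
L2 α=0: [73, 81, 205]
L3 α=1/2: [265/2, 98, 291/2]
L4 α=1/2: [727/4, 241/2, 309/4]
→ [182, 120, 77]

at x=1,y=2 over L1,L2,L3,L4:
+L1 (α=5/8) → [315/4, 60, 135/2]
+L2 (α=1/2) → [1315/8, 175/2, 295/4]
+L3 (α=3/7) → [1831/14, 818/7, 73]
+L4 (α=2/3) → [2869/14, 408/7, 189]
rounded: [205, 58, 189]

at x=1,y=2 over L1,L2,L3:
L1 α=5/8: [315/4, 60, 135/2]
L2 α=1/2: [1315/8, 175/2, 295/4]
L3 α=3/7: [1831/14, 818/7, 73]
= [131, 117, 73]

at x=0,y=1 over L1,L2,L3,L5:
L1 α=1/2: [133/2, 98, 175/2]
L2 α=1/2: [165/4, 125/2, 631/4]
L3 α=4/7: [2095/28, 983/14, 1909/28]
L5 α=2/3: [16207/84, 3559/42, 7565/84]
= [193, 85, 90]

query (0,2) [L1,L2,L3,L5,L6] — begin 0,0,0
L1 α=0: [0, 0, 0]
L2 α=1: [212, 28, 46]
L3 α=1/8: [829/4, 345/8, 477/8]
L5 α=1/8: [6171/32, 2543/64, 4547/64]
L6 α=1/2: [7483/64, 8623/128, 12739/128]
→ [117, 67, 100]

at x=0,y=1 over L1,L2,L3,L5,L6:
after L1 α=1/2: [133/2, 98, 175/2]
after L2 α=1/2: [165/4, 125/2, 631/4]
after L3 α=4/7: [2095/28, 983/14, 1909/28]
after L5 α=2/3: [16207/84, 3559/42, 7565/84]
after L6 α=4/5: [42079/420, 8339/42, 88541/420]
= [100, 199, 211]

at x=1,y=1 over L1,L2,L3,L5,L6:
L1 α=0: [0, 0, 0]
L2 α=2/3: [284/3, 54, 428/3]
L3 α=1: [218, 198, 47]
L5 α=1/8: [767/4, 186, 249/4]
L6 α=1/2: [1223/8, 121, 541/8]
rounded: [153, 121, 68]


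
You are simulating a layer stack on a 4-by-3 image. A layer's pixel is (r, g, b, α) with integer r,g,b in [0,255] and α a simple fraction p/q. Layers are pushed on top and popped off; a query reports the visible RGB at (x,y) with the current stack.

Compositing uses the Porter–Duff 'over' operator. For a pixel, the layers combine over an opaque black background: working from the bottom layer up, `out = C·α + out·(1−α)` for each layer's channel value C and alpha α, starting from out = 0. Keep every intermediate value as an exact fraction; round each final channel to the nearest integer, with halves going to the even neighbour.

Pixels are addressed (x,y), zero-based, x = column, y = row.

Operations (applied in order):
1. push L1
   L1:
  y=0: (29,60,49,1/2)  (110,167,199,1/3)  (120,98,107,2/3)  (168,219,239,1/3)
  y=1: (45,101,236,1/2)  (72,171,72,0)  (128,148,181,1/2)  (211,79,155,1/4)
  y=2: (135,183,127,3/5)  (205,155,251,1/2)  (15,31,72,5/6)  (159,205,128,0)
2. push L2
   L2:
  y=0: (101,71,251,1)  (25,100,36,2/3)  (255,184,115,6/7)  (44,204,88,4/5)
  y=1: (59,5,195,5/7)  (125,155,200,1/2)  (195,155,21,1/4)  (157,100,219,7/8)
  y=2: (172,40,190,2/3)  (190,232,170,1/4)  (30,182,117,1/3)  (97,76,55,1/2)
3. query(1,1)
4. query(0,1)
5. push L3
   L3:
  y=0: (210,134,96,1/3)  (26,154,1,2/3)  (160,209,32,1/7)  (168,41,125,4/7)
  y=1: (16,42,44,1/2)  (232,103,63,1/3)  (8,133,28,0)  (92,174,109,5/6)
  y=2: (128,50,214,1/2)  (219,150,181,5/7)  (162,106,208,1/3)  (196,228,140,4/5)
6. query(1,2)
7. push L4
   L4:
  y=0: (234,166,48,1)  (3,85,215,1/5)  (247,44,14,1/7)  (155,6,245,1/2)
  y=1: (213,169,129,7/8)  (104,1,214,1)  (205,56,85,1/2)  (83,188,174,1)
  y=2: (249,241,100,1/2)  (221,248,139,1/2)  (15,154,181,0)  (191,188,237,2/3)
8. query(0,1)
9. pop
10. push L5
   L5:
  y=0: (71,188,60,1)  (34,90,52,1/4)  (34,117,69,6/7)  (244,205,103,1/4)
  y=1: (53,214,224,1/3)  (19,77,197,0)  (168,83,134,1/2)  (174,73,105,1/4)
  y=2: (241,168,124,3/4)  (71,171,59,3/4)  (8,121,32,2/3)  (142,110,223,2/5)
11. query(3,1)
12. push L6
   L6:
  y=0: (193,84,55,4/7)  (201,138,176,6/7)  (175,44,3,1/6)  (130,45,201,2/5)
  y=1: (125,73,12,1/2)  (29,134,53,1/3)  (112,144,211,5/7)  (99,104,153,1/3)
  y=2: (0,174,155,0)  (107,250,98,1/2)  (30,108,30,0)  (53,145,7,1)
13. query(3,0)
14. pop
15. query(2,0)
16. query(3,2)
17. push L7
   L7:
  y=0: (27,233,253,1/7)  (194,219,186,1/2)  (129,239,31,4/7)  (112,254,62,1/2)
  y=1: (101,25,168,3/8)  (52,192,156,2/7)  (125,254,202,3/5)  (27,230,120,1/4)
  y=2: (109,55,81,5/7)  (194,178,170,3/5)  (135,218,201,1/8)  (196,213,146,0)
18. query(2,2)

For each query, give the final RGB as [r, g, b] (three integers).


at x=1,y=1 over L1,L2:
L1 α=0: [0, 0, 0]
L2 α=1/2: [125/2, 155/2, 100]
= [62, 78, 100]

query (0,1) [L1,L2] — begin 0,0,0
+L1 (α=1/2) → [45/2, 101/2, 118]
+L2 (α=5/7) → [340/7, 18, 173]
→ [49, 18, 173]

at x=1,y=2 over L1,L2,L3:
after L1 α=1/2: [205/2, 155/2, 251/2]
after L2 α=1/4: [995/8, 929/8, 1093/8]
after L3 α=5/7: [5375/28, 3929/28, 4713/28]
rounded: [192, 140, 168]

at x=0,y=1 over L1,L2,L3,L4:
L1 α=1/2: [45/2, 101/2, 118]
L2 α=5/7: [340/7, 18, 173]
L3 α=1/2: [226/7, 30, 217/2]
L4 α=7/8: [10663/56, 1213/8, 2023/16]
rounded: [190, 152, 126]

(3,1) stack=L1,L2,L3,L5; from [0,0,0]:
after L1 α=1/4: [211/4, 79/4, 155/4]
after L2 α=7/8: [4607/32, 2879/32, 6287/32]
after L3 α=5/6: [19327/192, 30719/192, 7909/64]
after L5 α=1/4: [30463/256, 35391/256, 30447/256]
= [119, 138, 119]

(3,0) stack=L1,L2,L3,L5,L6; from [0,0,0]:
L1 α=1/3: [56, 73, 239/3]
L2 α=4/5: [232/5, 889/5, 259/3]
L3 α=4/7: [4056/35, 3487/35, 759/7]
L5 α=1/4: [5177/35, 4409/35, 1499/14]
L6 α=2/5: [24631/175, 16377/175, 2025/14]
= [141, 94, 145]

query (2,0) [L1,L2,L3,L5] — begin 0,0,0
+L1 (α=2/3) → [80, 196/3, 214/3]
+L2 (α=6/7) → [230, 3508/21, 2284/21]
+L3 (α=1/7) → [220, 8479/49, 4792/49]
+L5 (α=6/7) → [424/7, 42877/343, 25078/343]
rounded: [61, 125, 73]

at x=3,y=2 over L1,L2,L3,L5:
L1 α=0: [0, 0, 0]
L2 α=1/2: [97/2, 38, 55/2]
L3 α=4/5: [333/2, 190, 235/2]
L5 α=2/5: [1567/10, 158, 1597/10]
= [157, 158, 160]

query (2,2) [L1,L2,L3,L5,L7] — begin 0,0,0
after L1 α=5/6: [25/2, 155/6, 60]
after L2 α=1/3: [55/3, 701/9, 79]
after L3 α=1/3: [596/9, 2356/27, 122]
after L5 α=2/3: [740/27, 8890/81, 62]
after L7 α=1/8: [8825/216, 9986/81, 635/8]
rounded: [41, 123, 79]
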